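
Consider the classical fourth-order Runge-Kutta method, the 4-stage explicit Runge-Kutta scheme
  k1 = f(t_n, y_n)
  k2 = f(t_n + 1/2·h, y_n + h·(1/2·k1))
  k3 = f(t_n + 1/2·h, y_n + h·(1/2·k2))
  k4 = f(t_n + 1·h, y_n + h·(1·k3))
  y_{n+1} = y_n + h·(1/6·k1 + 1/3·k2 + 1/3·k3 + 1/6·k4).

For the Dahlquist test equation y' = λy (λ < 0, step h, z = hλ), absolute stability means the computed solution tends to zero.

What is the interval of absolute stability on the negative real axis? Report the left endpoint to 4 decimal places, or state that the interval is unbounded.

On y'=λy, z=hλ:
  order 4, 4-stage ⇒ R(z)=1+z+z^2/2+z^3/6+z^4/24
  (e.g. R(-0.79)=0.45611, |R|=0.45611)

Boundary: |R(x)|=1, x<0.
x=-0.79: |R|=0.4561
|R(-3.04)|=1.4570 |R(-2.58)|=0.7321 |R(-1.97)|=0.3238
Bisect:
  x_lo=-3.2376 |R|=1.9255  x_hi=-0.2582 |R|=0.7725
  mid=-1.74792 |R|=0.27858 →hi
  mid=-2.49278 |R|=0.64141 →hi
  mid=-2.86521 |R|=1.12733 →lo
  mid=-2.67899 |R|=0.85121 →hi
  mid=-2.77210 |R|=0.98029 →hi
  mid=-2.81866 |R|=1.05148 →lo
  mid=-2.79538 |R|=1.01531 →lo
  mid=-2.78374 |R|=0.99766 →hi
  ...
  [-2.78538,-2.78520] ⇒ x*=-2.7853
Interval (-2.7853, 0).

z∈(-2.7853,0).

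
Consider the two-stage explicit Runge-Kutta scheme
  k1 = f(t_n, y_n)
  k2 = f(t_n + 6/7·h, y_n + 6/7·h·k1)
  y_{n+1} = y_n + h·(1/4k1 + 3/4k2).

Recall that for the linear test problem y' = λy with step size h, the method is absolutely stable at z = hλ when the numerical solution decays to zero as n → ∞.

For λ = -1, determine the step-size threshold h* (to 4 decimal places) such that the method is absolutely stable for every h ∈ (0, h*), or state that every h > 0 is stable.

(-1.5556,0); λ=-1 ⇒ h* = (14/9)/1 = 1.5556.

Test eqn y'=λy, z=hλ:
  k1=λy_n ⇒ h·k1=z·y_n;  k2=λ(1+6/7z)y_n ⇒ h·k2=z(1+6/7z)y_n
  y_{n+1}/y_n = 1 + 1/4z + 3/4z(1+6/7z) = 1 + z + 9/14z²
  so R(z) = 1 + z + 9/14z².

Find x<0 with |R(x)|<1.
x=-0.63: |R|=0.6252
R=1: x+9/14x²=0 ⇒ x=−14/9=-1.5556; min R=1−1/(4·9/14)=0.6111>−1
Confirm numerically:
  x=-0.888: |R|=0.61892 <1
  x=-0.844: |R|=0.61393 <1
  x=-0.739: |R|=0.61208 <1
  x=-1.854: |R|=1.35570 >1
  x=-1.827: |R|=1.31881 >1
So |R|<1 on (-1.5556, 0).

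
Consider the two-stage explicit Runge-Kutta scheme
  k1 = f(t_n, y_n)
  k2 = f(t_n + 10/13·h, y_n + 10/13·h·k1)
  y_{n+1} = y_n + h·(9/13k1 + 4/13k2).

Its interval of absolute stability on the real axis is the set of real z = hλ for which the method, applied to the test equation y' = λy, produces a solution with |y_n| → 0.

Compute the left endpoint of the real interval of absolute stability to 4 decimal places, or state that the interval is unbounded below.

left endpoint -4.2250.

On y'=λy, z=hλ:
  k1=λy_n ⇒ h·k1=z·y_n;  k2=λ(1+10/13z)y_n ⇒ h·k2=z(1+10/13z)y_n
  y_{n+1}/y_n = 1 + 9/13z + 4/13z(1+10/13z) = 1 + z + 40/169z²
  ⇒ R(z) = 1 + z + 40/169z².

Need |R(x)|<1, x<0.
x=-1.31: |R|=0.0962
R=1: x+40/169x²=0 ⇒ x=−169/40=-4.2250; min R=1−1/(4·40/169)=-0.0563>−1
Confirm numerically:
  x=-4.167: |R|=0.94280 <1
  x=-2.662: |R|=0.01522 <1
  x=-2.374: |R|=0.04006 <1
  x=-2.208: |R|=0.05409 <1
  x=-4.735: |R|=1.57156 >1
  x=-4.423: |R|=1.20728 >1
Interval (-4.2250, 0).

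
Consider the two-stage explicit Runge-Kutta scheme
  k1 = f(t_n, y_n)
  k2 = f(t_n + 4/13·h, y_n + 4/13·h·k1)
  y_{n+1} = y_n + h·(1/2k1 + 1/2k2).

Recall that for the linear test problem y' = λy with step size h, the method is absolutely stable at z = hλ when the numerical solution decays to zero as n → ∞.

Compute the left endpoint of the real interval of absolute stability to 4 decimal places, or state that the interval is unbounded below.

Set f=λy, z=hλ:
  k1=λy_n ⇒ h·k1=z·y_n;  k2=λ(1+4/13z)y_n ⇒ h·k2=z(1+4/13z)y_n
  y_{n+1}/y_n = 1 + 1/2z + 1/2z(1+4/13z) = 1 + z + 2/13z²
  Hence R(z) = 1 + z + 2/13z².

Find x<0 with |R(x)|<1.
x=-1.64: |R|=0.2262
R=1: x+2/13x²=0 ⇒ x=−13/2=-6.5000; min R=1−1/(4·2/13)=-0.6250>−1
Confirm numerically:
  x=-6.060: |R|=0.58978 <1
  x=-3.744: |R|=0.58746 <1
  x=-3.122: |R|=0.62248 <1
  x=-6.927: |R|=1.45505 >1
  x=-6.754: |R|=1.26393 >1
So |R|<1 on (-6.5000, 0).

z* = -6.5000.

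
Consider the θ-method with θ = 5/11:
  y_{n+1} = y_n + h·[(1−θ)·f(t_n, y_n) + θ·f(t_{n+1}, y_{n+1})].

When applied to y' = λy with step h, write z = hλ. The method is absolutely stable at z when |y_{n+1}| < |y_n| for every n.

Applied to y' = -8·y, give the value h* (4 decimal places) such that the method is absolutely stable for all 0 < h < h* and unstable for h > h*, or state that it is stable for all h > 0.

With y'=λy (z=hλ):
  y_{n+1} = y_n + z·[6/11·y_n + 5/11·y_{n+1}] ⇒ (1 − 5/11z)y_{n+1} = (1 + 6/11z)y_n
  R(z) = (1 + 6/11z)/(1 − 5/11z).

Solve |R(x)|<1 on ℝ⁻.
x=-0.88: |R|=0.3714
R=−1: 1+6/11x = −1+5/11x ⇒ -1/11x=2 ⇒ x=2/(-1/11)=-22.0000
Confirm numerically:
  x=-19.632: |R|=0.97831 <1
  x=-14.426: |R|=0.90889 <1
  x=-9.784: |R|=0.79613 <1
  x=-9.348: |R|=0.78088 <1
  x=-22.363: |R|=1.00296 >1
  x=-22.278: |R|=1.00227 >1
Interval (-22.0000, 0).

(-22.0000,0); λ=-8 ⇒ h* = (22)/8 = 2.7500.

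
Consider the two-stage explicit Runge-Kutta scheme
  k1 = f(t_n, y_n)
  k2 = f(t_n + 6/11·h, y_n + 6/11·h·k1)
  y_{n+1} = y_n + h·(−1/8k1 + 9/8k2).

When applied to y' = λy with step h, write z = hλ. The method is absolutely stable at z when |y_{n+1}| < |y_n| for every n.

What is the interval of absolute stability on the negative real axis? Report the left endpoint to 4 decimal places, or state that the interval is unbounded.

Test eqn y'=λy, z=hλ:
  k1=λy_n ⇒ h·k1=z·y_n;  k2=λ(1+6/11z)y_n ⇒ h·k2=z(1+6/11z)y_n
  y_{n+1}/y_n = 1 − 1/8z + 9/8z(1+6/11z) = 1 + z + 27/44z²
  R(z) = 1 + z + 27/44z².

Boundary: |R(x)|=1, x<0.
x=-0.63: |R|=0.6136
R=1: x+27/44x²=0 ⇒ x=−44/27=-1.6296; min R=1−1/(4·27/44)=0.5926>−1
Confirm numerically:
  x=-1.499: |R|=0.87984 <1
  x=-1.255: |R|=0.71149 <1
  x=-0.829: |R|=0.59272 <1
  x=-2.158: |R|=1.69968 >1
  x=-2.128: |R|=1.65078 >1
  x=-1.953: |R|=1.38754 >1
Interval (-1.6296, 0).

z∈(-1.6296,0).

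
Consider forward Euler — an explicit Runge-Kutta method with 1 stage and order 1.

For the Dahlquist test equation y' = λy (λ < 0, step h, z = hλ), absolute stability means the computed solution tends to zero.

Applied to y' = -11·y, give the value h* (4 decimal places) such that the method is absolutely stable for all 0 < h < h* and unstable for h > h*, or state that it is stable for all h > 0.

Set f=λy, z=hλ:
  order 1, 1-stage ⇒ R(z)=1+z
  (e.g. R(-0.59)=0.41000, |R|=0.41000)

Boundary: |R(x)|=1, x<0.
x=-0.59: |R|=0.4100
|R(-1.96)|=0.9600 |R(-1.25)|=0.2500 |R(-0.84)|=0.1600
Bisect:
  x_lo=-2.8715 |R|=1.8715  x_hi=-0.3381 |R|=0.6619
  mid=-1.60481 |R|=0.60481 →hi
  mid=-2.23815 |R|=1.23815 →lo
  mid=-1.92148 |R|=0.92148 →hi
  mid=-2.07981 |R|=1.07981 →lo
  mid=-2.00065 |R|=1.00065 →lo
  mid=-1.96106 |R|=0.96106 →hi
  mid=-1.98085 |R|=0.98085 →hi
  mid=-1.99075 |R|=0.99075 →hi
  mid=-1.99570 |R|=0.99570 →hi
  ...
  [-2.00003,-1.99987] ⇒ x*=-2.0000
Stable set (-2.0000, 0).

(-2.0000,0); λ=-11 ⇒ h* = 0.1818.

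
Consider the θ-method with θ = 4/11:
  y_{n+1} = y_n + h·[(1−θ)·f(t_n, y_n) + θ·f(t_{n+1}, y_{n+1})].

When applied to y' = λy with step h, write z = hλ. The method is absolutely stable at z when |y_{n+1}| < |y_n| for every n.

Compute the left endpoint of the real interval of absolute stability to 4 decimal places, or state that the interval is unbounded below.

Set f=λy, z=hλ:
  y_{n+1} = y_n + z·[7/11·y_n + 4/11·y_{n+1}] ⇒ (1 − 4/11z)y_{n+1} = (1 + 7/11z)y_n
  R(z) = (1 + 7/11z)/(1 − 4/11z).

Solve |R(x)|<1 on ℝ⁻.
x=-0.31: |R|=0.7214
R=−1: 1+7/11x = −1+4/11x ⇒ -3/11x=2 ⇒ x=2/(-3/11)=-7.3333
Confirm numerically:
  x=-4.658: |R|=0.72914 <1
  x=-4.217: |R|=0.66453 <1
  x=-3.063: |R|=0.44904 <1
  x=-7.812: |R|=1.03399 >1
  x=-7.727: |R|=1.02818 >1
So |R|<1 on (-7.3333, 0).

z* = -7.3333.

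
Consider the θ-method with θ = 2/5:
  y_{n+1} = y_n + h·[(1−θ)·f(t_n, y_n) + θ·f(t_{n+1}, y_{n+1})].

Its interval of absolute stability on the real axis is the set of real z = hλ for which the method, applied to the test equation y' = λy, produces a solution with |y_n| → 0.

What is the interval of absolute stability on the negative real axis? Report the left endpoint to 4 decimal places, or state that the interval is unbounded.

On y'=λy, z=hλ:
  y_{n+1} = y_n + z·[3/5·y_n + 2/5·y_{n+1}] ⇒ (1 − 2/5z)y_{n+1} = (1 + 3/5z)y_n
  Hence R(z) = (1 + 3/5z)/(1 − 2/5z).

Find x<0 with |R(x)|<1.
x=-0.91: |R|=0.3328
R=−1: 1+3/5x = −1+2/5x ⇒ -1/5x=2 ⇒ x=2/(-1/5)=-10.0000
Confirm numerically:
  x=-9.300: |R|=0.97034 <1
  x=-8.572: |R|=0.93551 <1
  x=-5.896: |R|=0.75560 <1
  x=-4.642: |R|=0.62489 <1
  x=-10.361: |R|=1.01403 >1
  x=-10.120: |R|=1.00475 >1
Interval (-10.0000, 0).

(-10.0000, 0).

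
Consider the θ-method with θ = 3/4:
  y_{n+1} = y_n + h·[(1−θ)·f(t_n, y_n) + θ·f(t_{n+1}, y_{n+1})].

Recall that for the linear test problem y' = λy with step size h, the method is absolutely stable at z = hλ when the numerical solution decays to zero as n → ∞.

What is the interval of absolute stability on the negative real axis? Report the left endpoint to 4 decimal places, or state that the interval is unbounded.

With y'=λy (z=hλ):
  y_{n+1} = y_n + z·[1/4·y_n + 3/4·y_{n+1}] ⇒ (1 − 3/4z)y_{n+1} = (1 + 1/4z)y_n
  Hence R(z) = (1 + 1/4z)/(1 − 3/4z).

Need |R(x)|<1, x<0.
x=-0.33: |R|=0.7355
x=-2: |R|=0.2000
x=-10: |R|=0.1765
x=-100: |R|=0.3158
θ=3/4≥1/2 ⇒ |1+1/4x|<|1−3/4x| ∀x<0 ⇒ interval (−∞,0).

unbounded; (−∞, 0).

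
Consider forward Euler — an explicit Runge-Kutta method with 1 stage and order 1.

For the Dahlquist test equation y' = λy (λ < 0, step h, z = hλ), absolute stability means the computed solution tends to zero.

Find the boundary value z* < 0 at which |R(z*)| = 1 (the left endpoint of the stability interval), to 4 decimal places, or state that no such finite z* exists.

With y'=λy (z=hλ):
  order 1, 1-stage ⇒ R(z)=1+z
  (e.g. R(-0.62)=0.38000, |R|=0.38000)

Find x<0 with |R(x)|<1.
x=-0.62: |R|=0.3800
|R(-1.77)|=0.7700 |R(-1.72)|=0.7200 |R(-0.98)|=0.0200
Bisect:
  x_lo=-2.4249 |R|=1.4249  x_hi=-0.2898 |R|=0.7102
  mid=-1.35735 |R|=0.35735 →hi
  mid=-1.89114 |R|=0.89114 →hi
  mid=-2.15803 |R|=1.15803 →lo
  mid=-2.02459 |R|=1.02459 →lo
  mid=-1.95786 |R|=0.95786 →hi
  mid=-1.99122 |R|=0.99122 →hi
  mid=-2.00791 |R|=1.00791 →lo
  mid=-1.99956 |R|=0.99956 →hi
  mid=-2.00373 |R|=1.00373 →lo
  mid=-2.00165 |R|=1.00165 →lo
  ...
  [-2.00009,-1.99996] ⇒ x*=-2.0000
So |R|<1 on (-2.0000, 0).

z* = -2.0000.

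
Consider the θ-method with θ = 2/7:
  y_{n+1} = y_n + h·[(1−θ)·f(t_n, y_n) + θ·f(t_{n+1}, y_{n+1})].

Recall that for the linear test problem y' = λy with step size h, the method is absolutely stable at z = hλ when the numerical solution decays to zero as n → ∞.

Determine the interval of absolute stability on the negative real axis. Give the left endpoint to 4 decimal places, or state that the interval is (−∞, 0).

z∈(-4.6667,0).

Test eqn y'=λy, z=hλ:
  y_{n+1} = y_n + z·[5/7·y_n + 2/7·y_{n+1}] ⇒ (1 − 2/7z)y_{n+1} = (1 + 5/7z)y_n
  R(z) = (1 + 5/7z)/(1 − 2/7z).

Boundary: |R(x)|=1, x<0.
x=-0.71: |R|=0.4097
R=−1: 1+5/7x = −1+2/7x ⇒ -3/7x=2 ⇒ x=2/(-3/7)=-4.6667
Confirm numerically:
  x=-3.431: |R|=0.73258 <1
  x=-3.384: |R|=0.72051 <1
  x=-3.363: |R|=0.71507 <1
  x=-5.143: |R|=1.08267 >1
  x=-5.128: |R|=1.08020 >1
So |R|<1 on (-4.6667, 0).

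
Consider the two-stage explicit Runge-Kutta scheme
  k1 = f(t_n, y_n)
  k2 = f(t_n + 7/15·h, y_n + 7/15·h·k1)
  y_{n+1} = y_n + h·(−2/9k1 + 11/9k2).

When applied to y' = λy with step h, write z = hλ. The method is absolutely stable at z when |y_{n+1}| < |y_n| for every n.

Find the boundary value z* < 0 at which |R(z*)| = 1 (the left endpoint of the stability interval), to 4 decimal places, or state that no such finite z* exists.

left endpoint -1.7532.

On y'=λy, z=hλ:
  k1=λy_n ⇒ h·k1=z·y_n;  k2=λ(1+7/15z)y_n ⇒ h·k2=z(1+7/15z)y_n
  y_{n+1}/y_n = 1 − 2/9z + 11/9z(1+7/15z) = 1 + z + 77/135z²
  Hence R(z) = 1 + z + 77/135z².

Solve |R(x)|<1 on ℝ⁻.
x=-1.26: |R|=0.6455
R=1: x+77/135x²=0 ⇒ x=−135/77=-1.7532; min R=1−1/(4·77/135)=0.5617>−1
Confirm numerically:
  x=-1.431: |R|=0.73698 <1
  x=-1.087: |R|=0.58693 <1
  x=-0.797: |R|=0.56530 <1
  x=-2.309: |R|=1.73192 >1
  x=-2.067: |R|=1.36990 >1
  x=-1.859: |R|=1.11213 >1
Stable set (-1.7532, 0).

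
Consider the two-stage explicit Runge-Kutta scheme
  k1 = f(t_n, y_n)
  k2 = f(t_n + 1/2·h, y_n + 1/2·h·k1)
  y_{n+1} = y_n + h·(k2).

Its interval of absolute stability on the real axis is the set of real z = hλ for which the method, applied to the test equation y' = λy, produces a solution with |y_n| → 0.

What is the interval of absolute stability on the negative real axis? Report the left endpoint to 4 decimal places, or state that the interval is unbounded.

(-2.0000, 0).

With y'=λy (z=hλ):
  k1=λy_n ⇒ h·k1=z·y_n;  k2=λ(1+1/2z)y_n ⇒ h·k2=z(1+1/2z)y_n
  y_{n+1}/y_n = 1 + z(1+1/2z) = 1 + z + 1/2z²
  so R(z) = 1 + z + 1/2z².

Need |R(x)|<1, x<0.
x=-0.88: |R|=0.5072
R=1: x+1/2x²=0 ⇒ x=−2=-2.0000; min R=1−1/(4·1/2)=0.5000>−1
Confirm numerically:
  x=-1.153: |R|=0.51170 <1
  x=-0.900: |R|=0.50500 <1
  x=-0.844: |R|=0.51217 <1
  x=-0.802: |R|=0.51960 <1
  x=-2.567: |R|=1.72774 >1
  x=-2.422: |R|=1.51104 >1
  x=-2.227: |R|=1.25276 >1
Stable set (-2.0000, 0).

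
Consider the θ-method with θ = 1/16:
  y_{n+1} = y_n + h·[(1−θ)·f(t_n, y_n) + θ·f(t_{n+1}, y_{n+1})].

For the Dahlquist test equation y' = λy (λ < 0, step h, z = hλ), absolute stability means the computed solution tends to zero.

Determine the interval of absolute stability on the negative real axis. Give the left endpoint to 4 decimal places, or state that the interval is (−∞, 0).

z∈(-2.2857,0).

Test eqn y'=λy, z=hλ:
  y_{n+1} = y_n + z·[15/16·y_n + 1/16·y_{n+1}] ⇒ (1 − 1/16z)y_{n+1} = (1 + 15/16z)y_n
  Hence R(z) = (1 + 15/16z)/(1 − 1/16z).

Boundary: |R(x)|=1, x<0.
x=-1.68: |R|=0.5204
R=−1: 1+15/16x = −1+1/16x ⇒ -7/8x=2 ⇒ x=2/(-7/8)=-2.2857
Confirm numerically:
  x=-1.567: |R|=0.42722 <1
  x=-1.043: |R|=0.02083 <1
  x=-1.034: |R|=0.02877 <1
  x=-2.647: |R|=1.27125 >1
  x=-2.591: |R|=1.22990 >1
  x=-2.306: |R|=1.01551 >1
Stable set (-2.2857, 0).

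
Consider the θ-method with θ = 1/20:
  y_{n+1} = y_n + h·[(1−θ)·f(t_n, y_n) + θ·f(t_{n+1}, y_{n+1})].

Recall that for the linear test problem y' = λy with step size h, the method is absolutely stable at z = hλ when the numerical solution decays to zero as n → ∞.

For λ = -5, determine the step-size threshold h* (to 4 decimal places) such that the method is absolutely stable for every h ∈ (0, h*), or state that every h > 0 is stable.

On y'=λy, z=hλ:
  y_{n+1} = y_n + z·[19/20·y_n + 1/20·y_{n+1}] ⇒ (1 − 1/20z)y_{n+1} = (1 + 19/20z)y_n
  ⇒ R(z) = (1 + 19/20z)/(1 − 1/20z).

Find x<0 with |R(x)|<1.
x=-1.54: |R|=0.4299
R=−1: 1+19/20x = −1+1/20x ⇒ -9/10x=2 ⇒ x=2/(-9/10)=-2.2222
Confirm numerically:
  x=-1.262: |R|=0.18709 <1
  x=-1.255: |R|=0.18090 <1
  x=-1.192: |R|=0.12495 <1
  x=-1.159: |R|=0.09551 <1
  x=-2.612: |R|=1.31028 >1
  x=-2.598: |R|=1.29932 >1
  x=-2.512: |R|=1.23170 >1
Interval (-2.2222, 0).

(-2.2222,0); λ=-5 ⇒ h* = (20/9)/5 = 0.4444.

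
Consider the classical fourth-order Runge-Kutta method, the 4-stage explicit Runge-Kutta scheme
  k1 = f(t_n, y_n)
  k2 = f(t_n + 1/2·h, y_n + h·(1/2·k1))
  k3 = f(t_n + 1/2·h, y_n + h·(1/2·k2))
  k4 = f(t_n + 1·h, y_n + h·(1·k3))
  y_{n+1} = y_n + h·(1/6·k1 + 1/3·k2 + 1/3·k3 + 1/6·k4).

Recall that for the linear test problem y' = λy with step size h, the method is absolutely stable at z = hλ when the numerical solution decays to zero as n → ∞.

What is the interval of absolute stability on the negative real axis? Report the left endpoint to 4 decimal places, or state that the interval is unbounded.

Test eqn y'=λy, z=hλ:
  order 4, 4-stage ⇒ R(z)=1+z+z^2/2+z^3/6+z^4/24
  (e.g. R(-1.61)=0.27046, |R|=0.27046)

Solve |R(x)|<1 on ℝ⁻.
x=-1.61: |R|=0.2705
|R(-2.9)|=1.1872 |R(-2.46)|=0.6106 |R(-0.51)|=0.6008
Bisect:
  x_lo=-3.6264 |R|=3.2067  x_hi=-0.1501 |R|=0.8606
  mid=-1.88825 |R|=0.30210 →hi
  mid=-2.75734 |R|=0.95866 →hi
  mid=-3.19188 |R|=1.80719 →lo
  mid=-2.97461 |R|=1.32502 →lo
  mid=-2.86597 |R|=1.12861 →lo
  mid=-2.81165 |R|=1.04048 →lo
  mid=-2.78449 |R|=0.99880 →hi
  mid=-2.79807 |R|=1.01944 →lo
  mid=-2.79128 |R|=1.00907 →lo
  ...
  [-2.78534,-2.78513] ⇒ x*=-2.7853
So |R|<1 on (-2.7853, 0).

z∈(-2.7853,0).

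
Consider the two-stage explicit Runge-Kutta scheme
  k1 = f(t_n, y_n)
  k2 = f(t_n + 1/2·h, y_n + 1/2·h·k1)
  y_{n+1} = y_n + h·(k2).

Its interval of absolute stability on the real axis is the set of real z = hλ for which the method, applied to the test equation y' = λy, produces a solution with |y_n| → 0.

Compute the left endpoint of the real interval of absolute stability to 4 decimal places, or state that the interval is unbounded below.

On y'=λy, z=hλ:
  k1=λy_n ⇒ h·k1=z·y_n;  k2=λ(1+1/2z)y_n ⇒ h·k2=z(1+1/2z)y_n
  y_{n+1}/y_n = 1 + z(1+1/2z) = 1 + z + 1/2z²
  Hence R(z) = 1 + z + 1/2z².

Need |R(x)|<1, x<0.
x=-1.56: |R|=0.6568
R=1: x+1/2x²=0 ⇒ x=−2=-2.0000; min R=1−1/(4·1/2)=0.5000>−1
Confirm numerically:
  x=-1.223: |R|=0.52486 <1
  x=-1.215: |R|=0.52311 <1
  x=-1.042: |R|=0.50088 <1
  x=-0.929: |R|=0.50252 <1
  x=-2.583: |R|=1.75294 >1
  x=-2.320: |R|=1.37120 >1
  x=-2.228: |R|=1.25399 >1
Interval (-2.0000, 0).

left endpoint -2.0000.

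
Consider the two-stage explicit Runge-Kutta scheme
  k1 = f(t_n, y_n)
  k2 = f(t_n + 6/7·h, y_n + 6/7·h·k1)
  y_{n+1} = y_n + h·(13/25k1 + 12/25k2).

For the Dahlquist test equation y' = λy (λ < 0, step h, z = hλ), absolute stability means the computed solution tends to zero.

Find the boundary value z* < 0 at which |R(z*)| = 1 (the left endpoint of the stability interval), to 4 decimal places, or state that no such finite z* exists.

left endpoint -2.4306.

Test eqn y'=λy, z=hλ:
  k1=λy_n ⇒ h·k1=z·y_n;  k2=λ(1+6/7z)y_n ⇒ h·k2=z(1+6/7z)y_n
  y_{n+1}/y_n = 1 + 13/25z + 12/25z(1+6/7z) = 1 + z + 72/175z²
  Hence R(z) = 1 + z + 72/175z².

Need |R(x)|<1, x<0.
x=-1.63: |R|=0.4631
R=1: x+72/175x²=0 ⇒ x=−175/72=-2.4306; min R=1−1/(4·72/175)=0.3924>−1
Confirm numerically:
  x=-1.830: |R|=0.54783 <1
  x=-1.797: |R|=0.53159 <1
  x=-1.041: |R|=0.40486 <1
  x=-2.900: |R|=1.56011 >1
  x=-2.611: |R|=1.19384 >1
  x=-2.517: |R|=1.08952 >1
Interval (-2.4306, 0).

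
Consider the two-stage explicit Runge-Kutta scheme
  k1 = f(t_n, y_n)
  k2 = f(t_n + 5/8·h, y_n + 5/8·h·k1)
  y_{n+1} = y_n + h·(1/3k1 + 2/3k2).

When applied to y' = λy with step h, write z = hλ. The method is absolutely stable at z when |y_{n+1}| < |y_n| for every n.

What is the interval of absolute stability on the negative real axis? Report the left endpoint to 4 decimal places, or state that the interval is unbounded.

Set f=λy, z=hλ:
  k1=λy_n ⇒ h·k1=z·y_n;  k2=λ(1+5/8z)y_n ⇒ h·k2=z(1+5/8z)y_n
  y_{n+1}/y_n = 1 + 1/3z + 2/3z(1+5/8z) = 1 + z + 5/12z²
  R(z) = 1 + z + 5/12z².

Solve |R(x)|<1 on ℝ⁻.
x=-1.63: |R|=0.4770
R=1: x+5/12x²=0 ⇒ x=−12/5=-2.4000; min R=1−1/(4·5/12)=0.4000>−1
Confirm numerically:
  x=-2.303: |R|=0.90692 <1
  x=-1.911: |R|=0.61063 <1
  x=-1.576: |R|=0.45891 <1
  x=-2.663: |R|=1.29182 >1
  x=-2.422: |R|=1.02220 >1
So |R|<1 on (-2.4000, 0).

(-2.4000, 0).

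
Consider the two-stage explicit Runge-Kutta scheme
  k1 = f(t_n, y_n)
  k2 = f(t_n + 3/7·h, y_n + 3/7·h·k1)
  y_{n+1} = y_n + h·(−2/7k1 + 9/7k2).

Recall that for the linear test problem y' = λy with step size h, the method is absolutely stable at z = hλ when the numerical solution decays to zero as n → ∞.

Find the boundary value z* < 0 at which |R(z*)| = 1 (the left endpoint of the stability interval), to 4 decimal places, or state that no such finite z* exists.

z* = -1.8148.

On y'=λy, z=hλ:
  k1=λy_n ⇒ h·k1=z·y_n;  k2=λ(1+3/7z)y_n ⇒ h·k2=z(1+3/7z)y_n
  y_{n+1}/y_n = 1 − 2/7z + 9/7z(1+3/7z) = 1 + z + 27/49z²
  so R(z) = 1 + z + 27/49z².

Solve |R(x)|<1 on ℝ⁻.
x=-0.77: |R|=0.5567
R=1: x+27/49x²=0 ⇒ x=−49/27=-1.8148; min R=1−1/(4·27/49)=0.5463>−1
Confirm numerically:
  x=-1.608: |R|=0.81675 <1
  x=-1.384: |R|=0.67146 <1
  x=-1.340: |R|=0.64941 <1
  x=-2.274: |R|=1.57537 >1
  x=-2.014: |R|=1.22105 >1
  x=-1.865: |R|=1.05157 >1
So |R|<1 on (-1.8148, 0).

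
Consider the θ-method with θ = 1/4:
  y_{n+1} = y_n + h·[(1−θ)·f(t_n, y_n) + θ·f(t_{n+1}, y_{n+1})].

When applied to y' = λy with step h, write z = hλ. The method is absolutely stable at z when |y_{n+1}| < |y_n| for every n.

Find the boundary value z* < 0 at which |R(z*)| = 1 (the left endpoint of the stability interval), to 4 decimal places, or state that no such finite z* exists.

On y'=λy, z=hλ:
  y_{n+1} = y_n + z·[3/4·y_n + 1/4·y_{n+1}] ⇒ (1 − 1/4z)y_{n+1} = (1 + 3/4z)y_n
  ⇒ R(z) = (1 + 3/4z)/(1 − 1/4z).

Solve |R(x)|<1 on ℝ⁻.
x=-1.78: |R|=0.2318
R=−1: 1+3/4x = −1+1/4x ⇒ -1/2x=2 ⇒ x=2/(-1/2)=-4.0000
Confirm numerically:
  x=-3.616: |R|=0.89916 <1
  x=-3.167: |R|=0.76755 <1
  x=-2.320: |R|=0.46835 <1
  x=-4.564: |R|=1.13171 >1
  x=-4.089: |R|=1.02201 >1
Stable set (-4.0000, 0).

z* = -4.0000.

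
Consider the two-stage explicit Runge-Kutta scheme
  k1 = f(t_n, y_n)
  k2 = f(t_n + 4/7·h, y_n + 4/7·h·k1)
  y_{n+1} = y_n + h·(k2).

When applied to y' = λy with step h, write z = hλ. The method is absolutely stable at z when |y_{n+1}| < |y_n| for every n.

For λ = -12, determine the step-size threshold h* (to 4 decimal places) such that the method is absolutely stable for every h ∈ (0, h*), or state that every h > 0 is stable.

(-1.7500,0); λ=-12 ⇒ h* = (7/4)/12 = 0.1458.

On y'=λy, z=hλ:
  k1=λy_n ⇒ h·k1=z·y_n;  k2=λ(1+4/7z)y_n ⇒ h·k2=z(1+4/7z)y_n
  y_{n+1}/y_n = 1 + z(1+4/7z) = 1 + z + 4/7z²
  ⇒ R(z) = 1 + z + 4/7z².

Find x<0 with |R(x)|<1.
x=-0.4: |R|=0.6914
R=1: x+4/7x²=0 ⇒ x=−7/4=-1.7500; min R=1−1/(4·4/7)=0.5625>−1
Confirm numerically:
  x=-1.709: |R|=0.95996 <1
  x=-1.043: |R|=0.57863 <1
  x=-0.987: |R|=0.56967 <1
  x=-0.793: |R|=0.56634 <1
  x=-2.294: |R|=1.71311 >1
  x=-1.877: |R|=1.13622 >1
So |R|<1 on (-1.7500, 0).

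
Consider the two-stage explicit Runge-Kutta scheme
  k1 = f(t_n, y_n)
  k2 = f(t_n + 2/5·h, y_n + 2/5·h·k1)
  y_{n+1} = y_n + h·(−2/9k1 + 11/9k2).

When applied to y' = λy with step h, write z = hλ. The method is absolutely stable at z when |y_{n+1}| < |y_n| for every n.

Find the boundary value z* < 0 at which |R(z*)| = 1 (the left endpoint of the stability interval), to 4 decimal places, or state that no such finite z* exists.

With y'=λy (z=hλ):
  k1=λy_n ⇒ h·k1=z·y_n;  k2=λ(1+2/5z)y_n ⇒ h·k2=z(1+2/5z)y_n
  y_{n+1}/y_n = 1 − 2/9z + 11/9z(1+2/5z) = 1 + z + 22/45z²
  Hence R(z) = 1 + z + 22/45z².

Solve |R(x)|<1 on ℝ⁻.
x=-0.57: |R|=0.5888
R=1: x+22/45x²=0 ⇒ x=−45/22=-2.0455; min R=1−1/(4·22/45)=0.4886>−1
Confirm numerically:
  x=-1.386: |R|=0.55315 <1
  x=-1.261: |R|=0.51639 <1
  x=-1.251: |R|=0.51411 <1
  x=-1.166: |R|=0.49867 <1
  x=-2.413: |R|=1.43359 >1
  x=-2.230: |R|=1.20120 >1
  x=-2.129: |R|=1.08696 >1
Interval (-2.0455, 0).

z* = -2.0455.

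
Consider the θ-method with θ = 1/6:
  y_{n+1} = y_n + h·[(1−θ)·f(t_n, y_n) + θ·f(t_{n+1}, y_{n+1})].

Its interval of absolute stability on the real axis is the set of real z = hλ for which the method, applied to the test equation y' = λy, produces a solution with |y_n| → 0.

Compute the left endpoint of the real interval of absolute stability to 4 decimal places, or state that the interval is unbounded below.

left endpoint -3.0000.

With y'=λy (z=hλ):
  y_{n+1} = y_n + z·[5/6·y_n + 1/6·y_{n+1}] ⇒ (1 − 1/6z)y_{n+1} = (1 + 5/6z)y_n
  Hence R(z) = (1 + 5/6z)/(1 − 1/6z).

Find x<0 with |R(x)|<1.
x=-0.39: |R|=0.6338
R=−1: 1+5/6x = −1+1/6x ⇒ -2/3x=2 ⇒ x=2/(-2/3)=-3.0000
Confirm numerically:
  x=-2.954: |R|=0.97945 <1
  x=-2.931: |R|=0.96910 <1
  x=-2.624: |R|=0.82560 <1
  x=-1.878: |R|=0.43031 <1
  x=-3.258: |R|=1.11147 >1
  x=-3.062: |R|=1.02737 >1
Stable set (-3.0000, 0).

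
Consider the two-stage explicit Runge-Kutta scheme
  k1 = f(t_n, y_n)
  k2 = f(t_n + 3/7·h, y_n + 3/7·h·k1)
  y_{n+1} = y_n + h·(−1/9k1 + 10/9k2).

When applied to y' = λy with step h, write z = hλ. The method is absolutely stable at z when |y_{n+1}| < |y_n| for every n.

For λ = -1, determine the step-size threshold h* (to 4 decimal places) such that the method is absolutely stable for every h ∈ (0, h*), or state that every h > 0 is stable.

(-2.1000,0); λ=-1 ⇒ h* = (21/10)/1 = 2.1000.

Test eqn y'=λy, z=hλ:
  k1=λy_n ⇒ h·k1=z·y_n;  k2=λ(1+3/7z)y_n ⇒ h·k2=z(1+3/7z)y_n
  y_{n+1}/y_n = 1 − 1/9z + 10/9z(1+3/7z) = 1 + z + 10/21z²
  Hence R(z) = 1 + z + 10/21z².

Need |R(x)|<1, x<0.
x=-1.11: |R|=0.4767
R=1: x+10/21x²=0 ⇒ x=−21/10=-2.1000; min R=1−1/(4·10/21)=0.4750>−1
Confirm numerically:
  x=-1.981: |R|=0.88774 <1
  x=-1.184: |R|=0.48355 <1
  x=-1.062: |R|=0.47507 <1
  x=-2.425: |R|=1.37530 >1
  x=-2.351: |R|=1.28100 >1
  x=-2.339: |R|=1.26620 >1
So |R|<1 on (-2.1000, 0).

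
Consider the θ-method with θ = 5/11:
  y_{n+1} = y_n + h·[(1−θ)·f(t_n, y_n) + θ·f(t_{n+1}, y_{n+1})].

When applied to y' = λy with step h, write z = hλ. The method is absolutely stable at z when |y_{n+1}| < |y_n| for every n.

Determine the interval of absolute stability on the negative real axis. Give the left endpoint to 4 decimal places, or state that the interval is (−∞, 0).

(-22.0000, 0).

Set f=λy, z=hλ:
  y_{n+1} = y_n + z·[6/11·y_n + 5/11·y_{n+1}] ⇒ (1 − 5/11z)y_{n+1} = (1 + 6/11z)y_n
  Hence R(z) = (1 + 6/11z)/(1 − 5/11z).

Need |R(x)|<1, x<0.
x=-1.2: |R|=0.2235
R=−1: 1+6/11x = −1+5/11x ⇒ -1/11x=2 ⇒ x=2/(-1/11)=-22.0000
Confirm numerically:
  x=-18.210: |R|=0.96286 <1
  x=-17.499: |R|=0.95430 <1
  x=-13.209: |R|=0.88590 <1
  x=-11.306: |R|=0.84164 <1
  x=-22.532: |R|=1.00430 >1
  x=-22.387: |R|=1.00315 >1
So |R|<1 on (-22.0000, 0).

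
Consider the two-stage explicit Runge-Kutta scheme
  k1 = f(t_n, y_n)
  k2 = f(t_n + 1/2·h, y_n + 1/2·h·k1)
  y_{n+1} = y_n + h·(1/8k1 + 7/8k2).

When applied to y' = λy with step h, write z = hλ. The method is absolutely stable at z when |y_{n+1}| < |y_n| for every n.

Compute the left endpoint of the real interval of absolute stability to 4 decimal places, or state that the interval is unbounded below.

z* = -2.2857.

Test eqn y'=λy, z=hλ:
  k1=λy_n ⇒ h·k1=z·y_n;  k2=λ(1+1/2z)y_n ⇒ h·k2=z(1+1/2z)y_n
  y_{n+1}/y_n = 1 + 1/8z + 7/8z(1+1/2z) = 1 + z + 7/16z²
  R(z) = 1 + z + 7/16z².

Need |R(x)|<1, x<0.
x=-0.75: |R|=0.4961
R=1: x+7/16x²=0 ⇒ x=−16/7=-2.2857; min R=1−1/(4·7/16)=0.4286>−1
Confirm numerically:
  x=-2.013: |R|=0.75982 <1
  x=-1.879: |R|=0.66566 <1
  x=-0.945: |R|=0.44570 <1
  x=-2.554: |R|=1.29978 >1
  x=-2.528: |R|=1.26797 >1
Interval (-2.2857, 0).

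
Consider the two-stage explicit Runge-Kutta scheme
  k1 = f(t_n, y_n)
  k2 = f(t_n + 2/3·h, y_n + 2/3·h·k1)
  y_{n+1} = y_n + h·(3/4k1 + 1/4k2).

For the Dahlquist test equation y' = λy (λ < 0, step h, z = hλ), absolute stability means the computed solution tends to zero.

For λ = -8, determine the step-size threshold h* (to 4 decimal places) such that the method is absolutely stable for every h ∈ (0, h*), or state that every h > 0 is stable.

(-6.0000,0); λ=-8 ⇒ h* = (6)/8 = 0.7500.

On y'=λy, z=hλ:
  k1=λy_n ⇒ h·k1=z·y_n;  k2=λ(1+2/3z)y_n ⇒ h·k2=z(1+2/3z)y_n
  y_{n+1}/y_n = 1 + 3/4z + 1/4z(1+2/3z) = 1 + z + 1/6z²
  Hence R(z) = 1 + z + 1/6z².

Boundary: |R(x)|=1, x<0.
x=-0.38: |R|=0.6441
R=1: x+1/6x²=0 ⇒ x=−6=-6.0000; min R=1−1/(4·1/6)=-0.5000>−1
Confirm numerically:
  x=-5.427: |R|=0.48172 <1
  x=-4.374: |R|=0.18535 <1
  x=-4.014: |R|=0.32863 <1
  x=-2.649: |R|=0.47947 <1
  x=-6.322: |R|=1.33928 >1
  x=-6.279: |R|=1.29197 >1
So |R|<1 on (-6.0000, 0).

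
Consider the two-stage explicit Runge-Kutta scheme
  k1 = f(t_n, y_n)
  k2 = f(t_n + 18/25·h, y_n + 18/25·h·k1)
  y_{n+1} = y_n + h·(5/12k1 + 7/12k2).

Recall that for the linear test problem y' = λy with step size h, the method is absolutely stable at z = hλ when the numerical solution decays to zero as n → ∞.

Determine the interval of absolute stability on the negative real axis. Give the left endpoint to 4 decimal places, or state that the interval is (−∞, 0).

(-2.3810, 0).

Set f=λy, z=hλ:
  k1=λy_n ⇒ h·k1=z·y_n;  k2=λ(1+18/25z)y_n ⇒ h·k2=z(1+18/25z)y_n
  y_{n+1}/y_n = 1 + 5/12z + 7/12z(1+18/25z) = 1 + z + 21/50z²
  Hence R(z) = 1 + z + 21/50z².

Find x<0 with |R(x)|<1.
x=-0.43: |R|=0.6477
R=1: x+21/50x²=0 ⇒ x=−50/21=-2.3810; min R=1−1/(4·21/50)=0.4048>−1
Confirm numerically:
  x=-1.821: |R|=0.57174 <1
  x=-1.620: |R|=0.48225 <1
  x=-1.546: |R|=0.45785 <1
  x=-1.135: |R|=0.40605 <1
  x=-2.888: |R|=1.61503 >1
  x=-2.677: |R|=1.33286 >1
  x=-2.523: |R|=1.15052 >1
So |R|<1 on (-2.3810, 0).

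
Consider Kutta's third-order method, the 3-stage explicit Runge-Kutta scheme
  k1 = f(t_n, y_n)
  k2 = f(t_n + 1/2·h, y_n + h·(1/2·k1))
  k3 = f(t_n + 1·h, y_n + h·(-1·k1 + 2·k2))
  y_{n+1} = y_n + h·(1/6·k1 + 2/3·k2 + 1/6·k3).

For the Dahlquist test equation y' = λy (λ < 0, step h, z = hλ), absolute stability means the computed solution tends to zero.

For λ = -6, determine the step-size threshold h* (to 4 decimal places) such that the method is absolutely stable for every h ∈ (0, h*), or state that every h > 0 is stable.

(-2.5127,0); λ=-6 ⇒ h* = 0.4188.

Test eqn y'=λy, z=hλ:
  order 3, 3-stage ⇒ R(z)=1+z+z^2/2+z^3/6
  (e.g. R(-1.71)=-0.08132, |R|=0.08132)

Need |R(x)|<1, x<0.
x=-1.71: |R|=0.0813
|R(-2.11)|=0.4496 |R(-1.62)|=0.0164 |R(-0.57)|=0.5616
Bisect:
  x_lo=-2.8168 |R|=1.5746  x_hi=-0.1899 |R|=0.8270
  mid=-1.50335 |R|=0.06040 →hi
  mid=-2.16009 |R|=0.50693 →hi
  mid=-2.48847 |R|=0.96052 →hi
  mid=-2.65265 |R|=1.24530 →lo
  mid=-2.57056 |R|=1.09762 →lo
  mid=-2.52951 |R|=1.02778 →lo
  mid=-2.50899 |R|=0.99383 →hi
  mid=-2.51925 |R|=1.01073 →lo
  ...
  [-2.51284,-2.51268] ⇒ x*=-2.5127
Stable set (-2.5127, 0).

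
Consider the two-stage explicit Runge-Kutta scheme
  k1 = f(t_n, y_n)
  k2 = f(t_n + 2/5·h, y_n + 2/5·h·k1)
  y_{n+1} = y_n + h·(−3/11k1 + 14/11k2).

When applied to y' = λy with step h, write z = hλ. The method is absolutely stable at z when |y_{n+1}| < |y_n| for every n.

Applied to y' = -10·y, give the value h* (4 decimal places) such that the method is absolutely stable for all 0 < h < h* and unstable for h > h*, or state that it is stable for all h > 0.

Test eqn y'=λy, z=hλ:
  k1=λy_n ⇒ h·k1=z·y_n;  k2=λ(1+2/5z)y_n ⇒ h·k2=z(1+2/5z)y_n
  y_{n+1}/y_n = 1 − 3/11z + 14/11z(1+2/5z) = 1 + z + 28/55z²
  R(z) = 1 + z + 28/55z².

Solve |R(x)|<1 on ℝ⁻.
x=-1: |R|=0.5091
R=1: x+28/55x²=0 ⇒ x=−55/28=-1.9643; min R=1−1/(4·28/55)=0.5089>−1
Confirm numerically:
  x=-1.811: |R|=0.85868 <1
  x=-1.769: |R|=0.82413 <1
  x=-1.153: |R|=0.52379 <1
  x=-2.251: |R|=1.32856 >1
  x=-2.214: |R|=1.28146 >1
So |R|<1 on (-1.9643, 0).

(-1.9643,0); λ=-10 ⇒ h* = (55/28)/10 = 0.1964.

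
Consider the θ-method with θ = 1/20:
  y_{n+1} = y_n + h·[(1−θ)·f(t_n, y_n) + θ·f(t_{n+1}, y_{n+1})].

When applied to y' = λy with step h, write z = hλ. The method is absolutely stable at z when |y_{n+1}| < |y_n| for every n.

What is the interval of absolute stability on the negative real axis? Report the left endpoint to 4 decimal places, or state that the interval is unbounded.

z∈(-2.2222,0).

Set f=λy, z=hλ:
  y_{n+1} = y_n + z·[19/20·y_n + 1/20·y_{n+1}] ⇒ (1 − 1/20z)y_{n+1} = (1 + 19/20z)y_n
  Hence R(z) = (1 + 19/20z)/(1 − 1/20z).

Find x<0 with |R(x)|<1.
x=-0.64: |R|=0.3798
R=−1: 1+19/20x = −1+1/20x ⇒ -9/10x=2 ⇒ x=2/(-9/10)=-2.2222
Confirm numerically:
  x=-1.639: |R|=0.51486 <1
  x=-1.175: |R|=0.10980 <1
  x=-1.148: |R|=0.08568 <1
  x=-2.534: |R|=1.24905 >1
  x=-2.467: |R|=1.19611 >1
  x=-2.344: |R|=1.09810 >1
Interval (-2.2222, 0).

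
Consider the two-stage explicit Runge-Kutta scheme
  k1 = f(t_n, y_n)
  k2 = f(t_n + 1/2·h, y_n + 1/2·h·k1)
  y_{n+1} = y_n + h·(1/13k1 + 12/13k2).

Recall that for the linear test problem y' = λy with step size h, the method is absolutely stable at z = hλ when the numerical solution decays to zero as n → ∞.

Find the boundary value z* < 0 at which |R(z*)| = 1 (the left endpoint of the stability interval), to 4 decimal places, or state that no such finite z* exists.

z* = -2.1667.

On y'=λy, z=hλ:
  k1=λy_n ⇒ h·k1=z·y_n;  k2=λ(1+1/2z)y_n ⇒ h·k2=z(1+1/2z)y_n
  y_{n+1}/y_n = 1 + 1/13z + 12/13z(1+1/2z) = 1 + z + 6/13z²
  R(z) = 1 + z + 6/13z².

Find x<0 with |R(x)|<1.
x=-0.31: |R|=0.7344
R=1: x+6/13x²=0 ⇒ x=−13/6=-2.1667; min R=1−1/(4·6/13)=0.4583>−1
Confirm numerically:
  x=-2.117: |R|=0.95147 <1
  x=-1.601: |R|=0.58202 <1
  x=-1.318: |R|=0.48375 <1
  x=-2.663: |R|=1.61003 >1
  x=-2.554: |R|=1.45658 >1
So |R|<1 on (-2.1667, 0).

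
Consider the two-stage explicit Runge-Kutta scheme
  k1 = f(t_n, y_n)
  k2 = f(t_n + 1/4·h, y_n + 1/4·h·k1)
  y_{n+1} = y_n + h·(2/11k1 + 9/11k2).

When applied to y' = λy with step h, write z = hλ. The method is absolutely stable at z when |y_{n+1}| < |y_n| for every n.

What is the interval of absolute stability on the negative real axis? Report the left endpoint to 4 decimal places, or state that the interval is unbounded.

Set f=λy, z=hλ:
  k1=λy_n ⇒ h·k1=z·y_n;  k2=λ(1+1/4z)y_n ⇒ h·k2=z(1+1/4z)y_n
  y_{n+1}/y_n = 1 + 2/11z + 9/11z(1+1/4z) = 1 + z + 9/44z²
  R(z) = 1 + z + 9/44z².

Boundary: |R(x)|=1, x<0.
x=-0.94: |R|=0.2407
R=1: x+9/44x²=0 ⇒ x=−44/9=-4.8889; min R=1−1/(4·9/44)=-0.2222>−1
Confirm numerically:
  x=-3.733: |R|=0.11740 <1
  x=-2.637: |R|=0.21464 <1
  x=-2.588: |R|=0.21801 <1
  x=-5.467: |R|=1.64647 >1
  x=-5.456: |R|=1.63290 >1
  x=-4.971: |R|=1.08349 >1
Interval (-4.8889, 0).

(-4.8889, 0).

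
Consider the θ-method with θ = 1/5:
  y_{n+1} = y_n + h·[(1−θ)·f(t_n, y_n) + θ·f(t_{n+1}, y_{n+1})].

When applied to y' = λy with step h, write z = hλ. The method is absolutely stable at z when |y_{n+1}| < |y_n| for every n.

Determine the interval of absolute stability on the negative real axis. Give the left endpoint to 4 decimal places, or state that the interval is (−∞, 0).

With y'=λy (z=hλ):
  y_{n+1} = y_n + z·[4/5·y_n + 1/5·y_{n+1}] ⇒ (1 − 1/5z)y_{n+1} = (1 + 4/5z)y_n
  Hence R(z) = (1 + 4/5z)/(1 − 1/5z).

Boundary: |R(x)|=1, x<0.
x=-0.65: |R|=0.4248
R=−1: 1+4/5x = −1+1/5x ⇒ -3/5x=2 ⇒ x=2/(-3/5)=-3.3333
Confirm numerically:
  x=-2.508: |R|=0.67022 <1
  x=-2.343: |R|=0.59540 <1
  x=-1.859: |R|=0.35515 <1
  x=-3.827: |R|=1.16778 >1
  x=-3.799: |R|=1.15877 >1
  x=-3.763: |R|=1.14710 >1
Stable set (-3.3333, 0).

(-3.3333, 0).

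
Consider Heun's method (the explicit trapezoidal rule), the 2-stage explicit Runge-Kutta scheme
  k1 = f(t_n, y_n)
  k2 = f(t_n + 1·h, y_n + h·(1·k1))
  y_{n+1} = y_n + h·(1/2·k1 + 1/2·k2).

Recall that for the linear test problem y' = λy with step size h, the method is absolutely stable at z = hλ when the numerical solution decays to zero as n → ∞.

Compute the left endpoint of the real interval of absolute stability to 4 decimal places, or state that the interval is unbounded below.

z* = -2.0000.

Test eqn y'=λy, z=hλ:
  order 2, 2-stage ⇒ R(z)=1+z+z^2/2
  (e.g. R(-1.03)=0.50045, |R|=0.50045)

Boundary: |R(x)|=1, x<0.
x=-1.03: |R|=0.5005
|R(-2.13)|=1.1384 |R(-1.58)|=0.6682 |R(-0.9)|=0.5050
Bisect:
  x_lo=-2.6801 |R|=1.9113  x_hi=-0.1100 |R|=0.8961
  mid=-1.39504 |R|=0.57803 →hi
  mid=-2.03756 |R|=1.03827 →lo
  mid=-1.71630 |R|=0.75654 →hi
  mid=-1.87693 |R|=0.88450 →hi
  mid=-1.95725 |R|=0.95816 →hi
  mid=-1.99740 |R|=0.99741 →hi
  mid=-2.01748 |R|=1.01763 →lo
  mid=-2.00744 |R|=1.00747 →lo
  mid=-2.00242 |R|=1.00243 →lo
  mid=-1.99991 |R|=0.99991 →hi
  ...
  [-2.00007,-1.99991] ⇒ x*=-2.0000
Stable set (-2.0000, 0).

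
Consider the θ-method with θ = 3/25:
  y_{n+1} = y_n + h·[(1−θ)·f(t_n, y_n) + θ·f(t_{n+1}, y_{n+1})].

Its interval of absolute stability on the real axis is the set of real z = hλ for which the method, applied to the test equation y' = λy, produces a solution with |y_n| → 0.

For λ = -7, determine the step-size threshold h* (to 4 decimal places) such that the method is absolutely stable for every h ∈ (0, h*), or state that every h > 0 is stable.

(-2.6316,0); λ=-7 ⇒ h* = (50/19)/7 = 0.3759.

With y'=λy (z=hλ):
  y_{n+1} = y_n + z·[22/25·y_n + 3/25·y_{n+1}] ⇒ (1 − 3/25z)y_{n+1} = (1 + 22/25z)y_n
  Hence R(z) = (1 + 22/25z)/(1 − 3/25z).

Need |R(x)|<1, x<0.
x=-1.4: |R|=0.1986
R=−1: 1+22/25x = −1+3/25x ⇒ -19/25x=2 ⇒ x=2/(-19/25)=-2.6316
Confirm numerically:
  x=-2.520: |R|=0.93489 <1
  x=-2.047: |R|=0.64333 <1
  x=-1.617: |R|=0.35423 <1
  x=-1.253: |R|=0.08922 <1
  x=-3.213: |R|=1.31892 >1
  x=-2.940: |R|=1.17327 >1
  x=-2.888: |R|=1.14472 >1
So |R|<1 on (-2.6316, 0).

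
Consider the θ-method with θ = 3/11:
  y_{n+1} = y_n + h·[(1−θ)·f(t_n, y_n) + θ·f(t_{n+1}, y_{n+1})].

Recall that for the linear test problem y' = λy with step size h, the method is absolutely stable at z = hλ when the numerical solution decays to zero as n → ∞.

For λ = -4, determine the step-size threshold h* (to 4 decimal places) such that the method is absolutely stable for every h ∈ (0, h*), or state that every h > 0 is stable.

On y'=λy, z=hλ:
  y_{n+1} = y_n + z·[8/11·y_n + 3/11·y_{n+1}] ⇒ (1 − 3/11z)y_{n+1} = (1 + 8/11z)y_n
  so R(z) = (1 + 8/11z)/(1 − 3/11z).

Solve |R(x)|<1 on ℝ⁻.
x=-1.06: |R|=0.1777
R=−1: 1+8/11x = −1+3/11x ⇒ -5/11x=2 ⇒ x=2/(-5/11)=-4.4000
Confirm numerically:
  x=-2.845: |R|=0.60200 <1
  x=-2.554: |R|=0.50541 <1
  x=-2.194: |R|=0.37265 <1
  x=-4.897: |R|=1.09673 >1
  x=-4.848: |R|=1.08769 >1
  x=-4.467: |R|=1.01373 >1
Interval (-4.4000, 0).

(-4.4000,0); λ=-4 ⇒ h* = (22/5)/4 = 1.1000.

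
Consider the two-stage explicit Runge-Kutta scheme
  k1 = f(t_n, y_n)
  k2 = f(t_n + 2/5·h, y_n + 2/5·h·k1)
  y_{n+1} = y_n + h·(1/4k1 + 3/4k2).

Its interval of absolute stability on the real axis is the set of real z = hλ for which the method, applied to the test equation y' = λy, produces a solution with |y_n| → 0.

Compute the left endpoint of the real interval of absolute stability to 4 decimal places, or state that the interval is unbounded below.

left endpoint -3.3333.

With y'=λy (z=hλ):
  k1=λy_n ⇒ h·k1=z·y_n;  k2=λ(1+2/5z)y_n ⇒ h·k2=z(1+2/5z)y_n
  y_{n+1}/y_n = 1 + 1/4z + 3/4z(1+2/5z) = 1 + z + 3/10z²
  R(z) = 1 + z + 3/10z².

Find x<0 with |R(x)|<1.
x=-1.69: |R|=0.1668
R=1: x+3/10x²=0 ⇒ x=−10/3=-3.3333; min R=1−1/(4·3/10)=0.1667>−1
Confirm numerically:
  x=-3.121: |R|=0.80119 <1
  x=-3.108: |R|=0.78990 <1
  x=-1.340: |R|=0.19868 <1
  x=-3.825: |R|=1.56419 >1
  x=-3.610: |R|=1.29963 >1
  x=-3.549: |R|=1.22962 >1
So |R|<1 on (-3.3333, 0).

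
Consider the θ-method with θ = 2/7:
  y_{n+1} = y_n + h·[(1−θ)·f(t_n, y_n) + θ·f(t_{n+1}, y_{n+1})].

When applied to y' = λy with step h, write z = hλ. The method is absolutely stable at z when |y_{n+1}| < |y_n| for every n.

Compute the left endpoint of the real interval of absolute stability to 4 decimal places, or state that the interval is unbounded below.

z* = -4.6667.

On y'=λy, z=hλ:
  y_{n+1} = y_n + z·[5/7·y_n + 2/7·y_{n+1}] ⇒ (1 − 2/7z)y_{n+1} = (1 + 5/7z)y_n
  ⇒ R(z) = (1 + 5/7z)/(1 − 2/7z).

Solve |R(x)|<1 on ℝ⁻.
x=-1.03: |R|=0.2042
R=−1: 1+5/7x = −1+2/7x ⇒ -3/7x=2 ⇒ x=2/(-3/7)=-4.6667
Confirm numerically:
  x=-4.288: |R|=0.92707 <1
  x=-3.390: |R|=0.72206 <1
  x=-3.181: |R|=0.66644 <1
  x=-2.957: |R|=0.60283 <1
  x=-5.126: |R|=1.07987 >1
  x=-4.973: |R|=1.05423 >1
  x=-4.729: |R|=1.01136 >1
Interval (-4.6667, 0).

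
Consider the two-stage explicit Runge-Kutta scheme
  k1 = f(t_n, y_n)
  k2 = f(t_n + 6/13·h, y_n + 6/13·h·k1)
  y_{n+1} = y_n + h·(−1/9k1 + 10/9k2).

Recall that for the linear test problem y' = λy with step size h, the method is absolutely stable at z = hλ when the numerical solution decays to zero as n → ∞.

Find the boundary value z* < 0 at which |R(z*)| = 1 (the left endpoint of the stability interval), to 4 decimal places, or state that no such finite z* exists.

On y'=λy, z=hλ:
  k1=λy_n ⇒ h·k1=z·y_n;  k2=λ(1+6/13z)y_n ⇒ h·k2=z(1+6/13z)y_n
  y_{n+1}/y_n = 1 − 1/9z + 10/9z(1+6/13z) = 1 + z + 20/39z²
  so R(z) = 1 + z + 20/39z².

Need |R(x)|<1, x<0.
x=-0.71: |R|=0.5485
R=1: x+20/39x²=0 ⇒ x=−39/20=-1.9500; min R=1−1/(4·20/39)=0.5125>−1
Confirm numerically:
  x=-1.798: |R|=0.85985 <1
  x=-1.415: |R|=0.61178 <1
  x=-1.277: |R|=0.55927 <1
  x=-2.078: |R|=1.13640 >1
  x=-1.998: |R|=1.04918 >1
  x=-1.992: |R|=1.04290 >1
Stable set (-1.9500, 0).

left endpoint -1.9500.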